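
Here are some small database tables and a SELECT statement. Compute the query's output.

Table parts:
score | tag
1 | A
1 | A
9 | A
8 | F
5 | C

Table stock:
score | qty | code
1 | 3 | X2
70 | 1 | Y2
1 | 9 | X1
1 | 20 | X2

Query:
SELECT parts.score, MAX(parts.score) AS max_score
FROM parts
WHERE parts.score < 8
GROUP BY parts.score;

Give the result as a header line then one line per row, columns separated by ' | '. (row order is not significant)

After WHERE (3 rows):
parts.score | parts.tag
1 | A
1 | A
5 | C
After GROUP BY (2 rows):
parts.score | max_score
1 | 1
5 | 5

== RESULT ==
parts.score | max_score
1 | 1
5 | 5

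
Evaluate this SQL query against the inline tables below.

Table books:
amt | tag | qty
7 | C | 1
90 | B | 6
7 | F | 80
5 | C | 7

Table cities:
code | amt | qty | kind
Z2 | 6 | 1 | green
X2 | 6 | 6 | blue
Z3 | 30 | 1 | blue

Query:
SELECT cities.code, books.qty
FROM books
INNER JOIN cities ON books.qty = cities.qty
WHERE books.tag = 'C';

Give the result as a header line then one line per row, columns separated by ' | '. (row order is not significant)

== RESULT ==
cities.code | books.qty
Z2 | 1
Z3 | 1

Derivation:
After JOIN cities (3 rows):
books.amt | books.tag | books.qty | cities.code | cities.amt | cities.qty | cities.kind
7 | C | 1 | Z2 | 6 | 1 | green
7 | C | 1 | Z3 | 30 | 1 | blue
90 | B | 6 | X2 | 6 | 6 | blue
After WHERE (2 rows):
books.amt | books.tag | books.qty | cities.code | cities.amt | cities.qty | cities.kind
7 | C | 1 | Z2 | 6 | 1 | green
7 | C | 1 | Z3 | 30 | 1 | blue
After SELECT (2 rows):
cities.code | books.qty
Z2 | 1
Z3 | 1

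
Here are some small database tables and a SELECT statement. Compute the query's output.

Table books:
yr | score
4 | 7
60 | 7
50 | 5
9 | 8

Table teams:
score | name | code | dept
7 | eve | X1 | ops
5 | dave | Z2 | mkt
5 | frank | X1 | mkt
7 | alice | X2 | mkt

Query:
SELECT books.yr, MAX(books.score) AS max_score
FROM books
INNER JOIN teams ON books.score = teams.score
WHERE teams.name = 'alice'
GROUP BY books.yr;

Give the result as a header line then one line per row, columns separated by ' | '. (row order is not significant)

After JOIN teams (6 rows):
books.yr | books.score | teams.score | teams.name | teams.code | teams.dept
4 | 7 | 7 | eve | X1 | ops
4 | 7 | 7 | alice | X2 | mkt
60 | 7 | 7 | eve | X1 | ops
60 | 7 | 7 | alice | X2 | mkt
50 | 5 | 5 | dave | Z2 | mkt
50 | 5 | 5 | frank | X1 | mkt
After WHERE (2 rows):
books.yr | books.score | teams.score | teams.name | teams.code | teams.dept
4 | 7 | 7 | alice | X2 | mkt
60 | 7 | 7 | alice | X2 | mkt
After GROUP BY (2 rows):
books.yr | max_score
4 | 7
60 | 7

== RESULT ==
books.yr | max_score
4 | 7
60 | 7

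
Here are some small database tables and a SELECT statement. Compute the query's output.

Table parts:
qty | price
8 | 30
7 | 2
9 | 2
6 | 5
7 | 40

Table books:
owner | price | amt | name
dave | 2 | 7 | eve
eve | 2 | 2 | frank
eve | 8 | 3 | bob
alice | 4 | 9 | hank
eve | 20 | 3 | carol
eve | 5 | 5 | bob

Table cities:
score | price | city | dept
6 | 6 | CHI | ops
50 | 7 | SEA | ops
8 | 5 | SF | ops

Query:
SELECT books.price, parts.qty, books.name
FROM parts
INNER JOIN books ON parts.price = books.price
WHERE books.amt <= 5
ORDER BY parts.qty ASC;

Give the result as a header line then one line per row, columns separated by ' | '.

== RESULT ==
books.price | parts.qty | books.name
5 | 6 | bob
2 | 7 | frank
2 | 9 | frank

Derivation:
After JOIN books (5 rows):
parts.qty | parts.price | books.owner | books.price | books.amt | books.name
7 | 2 | dave | 2 | 7 | eve
7 | 2 | eve | 2 | 2 | frank
9 | 2 | dave | 2 | 7 | eve
9 | 2 | eve | 2 | 2 | frank
6 | 5 | eve | 5 | 5 | bob
After WHERE (3 rows):
parts.qty | parts.price | books.owner | books.price | books.amt | books.name
7 | 2 | eve | 2 | 2 | frank
9 | 2 | eve | 2 | 2 | frank
6 | 5 | eve | 5 | 5 | bob
After SELECT (3 rows):
books.price | parts.qty | books.name
2 | 7 | frank
2 | 9 | frank
5 | 6 | bob
After ORDER BY (3 rows):
books.price | parts.qty | books.name
5 | 6 | bob
2 | 7 | frank
2 | 9 | frank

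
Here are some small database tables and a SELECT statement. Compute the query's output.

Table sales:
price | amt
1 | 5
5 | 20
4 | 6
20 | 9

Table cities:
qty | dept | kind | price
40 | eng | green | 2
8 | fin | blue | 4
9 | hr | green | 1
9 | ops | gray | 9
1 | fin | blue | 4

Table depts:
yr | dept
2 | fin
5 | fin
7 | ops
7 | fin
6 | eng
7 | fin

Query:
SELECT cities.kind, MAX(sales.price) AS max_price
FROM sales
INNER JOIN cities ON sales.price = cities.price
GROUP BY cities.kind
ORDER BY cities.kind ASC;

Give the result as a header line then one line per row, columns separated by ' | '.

After JOIN cities (3 rows):
sales.price | sales.amt | cities.qty | cities.dept | cities.kind | cities.price
1 | 5 | 9 | hr | green | 1
4 | 6 | 8 | fin | blue | 4
4 | 6 | 1 | fin | blue | 4
After GROUP BY (2 rows):
cities.kind | max_price
green | 1
blue | 4
After ORDER BY (2 rows):
cities.kind | max_price
blue | 4
green | 1

== RESULT ==
cities.kind | max_price
blue | 4
green | 1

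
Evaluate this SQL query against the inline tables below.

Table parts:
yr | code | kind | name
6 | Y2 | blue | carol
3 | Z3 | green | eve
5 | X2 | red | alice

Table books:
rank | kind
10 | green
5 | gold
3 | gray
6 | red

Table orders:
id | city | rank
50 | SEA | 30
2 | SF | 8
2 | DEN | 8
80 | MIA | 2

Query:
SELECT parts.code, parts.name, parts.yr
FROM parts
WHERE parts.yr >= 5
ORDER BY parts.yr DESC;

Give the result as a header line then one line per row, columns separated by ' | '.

== RESULT ==
parts.code | parts.name | parts.yr
Y2 | carol | 6
X2 | alice | 5

Derivation:
After WHERE (2 rows):
parts.yr | parts.code | parts.kind | parts.name
6 | Y2 | blue | carol
5 | X2 | red | alice
After SELECT (2 rows):
parts.code | parts.name | parts.yr
Y2 | carol | 6
X2 | alice | 5
After ORDER BY (2 rows):
parts.code | parts.name | parts.yr
Y2 | carol | 6
X2 | alice | 5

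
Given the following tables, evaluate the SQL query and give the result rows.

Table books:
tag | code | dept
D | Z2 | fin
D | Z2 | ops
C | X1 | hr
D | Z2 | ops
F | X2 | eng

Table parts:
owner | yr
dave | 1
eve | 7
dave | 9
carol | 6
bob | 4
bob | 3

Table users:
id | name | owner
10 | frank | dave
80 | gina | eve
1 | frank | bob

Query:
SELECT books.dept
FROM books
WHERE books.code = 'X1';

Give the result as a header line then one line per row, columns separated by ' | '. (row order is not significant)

After WHERE (1 rows):
books.tag | books.code | books.dept
C | X1 | hr
After SELECT (1 rows):
books.dept
hr

== RESULT ==
books.dept
hr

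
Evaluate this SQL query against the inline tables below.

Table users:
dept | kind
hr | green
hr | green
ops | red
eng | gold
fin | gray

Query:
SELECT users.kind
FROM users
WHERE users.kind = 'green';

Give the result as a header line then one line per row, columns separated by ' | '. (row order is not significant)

After WHERE (2 rows):
users.dept | users.kind
hr | green
hr | green
After SELECT (2 rows):
users.kind
green
green

== RESULT ==
users.kind
green
green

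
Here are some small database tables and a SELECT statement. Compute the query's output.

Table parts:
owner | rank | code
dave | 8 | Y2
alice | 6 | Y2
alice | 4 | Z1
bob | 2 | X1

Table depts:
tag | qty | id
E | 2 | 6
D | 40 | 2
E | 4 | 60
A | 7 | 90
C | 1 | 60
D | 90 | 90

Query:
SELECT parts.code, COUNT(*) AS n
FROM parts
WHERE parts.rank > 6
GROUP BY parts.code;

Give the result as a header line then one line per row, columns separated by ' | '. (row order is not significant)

After WHERE (1 rows):
parts.owner | parts.rank | parts.code
dave | 8 | Y2
After GROUP BY (1 rows):
parts.code | n
Y2 | 1

== RESULT ==
parts.code | n
Y2 | 1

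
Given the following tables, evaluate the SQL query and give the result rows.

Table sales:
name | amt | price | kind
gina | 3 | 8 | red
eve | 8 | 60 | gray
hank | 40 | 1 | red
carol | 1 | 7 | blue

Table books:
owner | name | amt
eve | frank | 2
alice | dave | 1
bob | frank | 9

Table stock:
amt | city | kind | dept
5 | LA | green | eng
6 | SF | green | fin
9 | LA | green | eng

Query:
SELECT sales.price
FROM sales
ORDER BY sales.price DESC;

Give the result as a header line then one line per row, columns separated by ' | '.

After SELECT (4 rows):
sales.price
8
60
1
7
After ORDER BY (4 rows):
sales.price
60
8
7
1

== RESULT ==
sales.price
60
8
7
1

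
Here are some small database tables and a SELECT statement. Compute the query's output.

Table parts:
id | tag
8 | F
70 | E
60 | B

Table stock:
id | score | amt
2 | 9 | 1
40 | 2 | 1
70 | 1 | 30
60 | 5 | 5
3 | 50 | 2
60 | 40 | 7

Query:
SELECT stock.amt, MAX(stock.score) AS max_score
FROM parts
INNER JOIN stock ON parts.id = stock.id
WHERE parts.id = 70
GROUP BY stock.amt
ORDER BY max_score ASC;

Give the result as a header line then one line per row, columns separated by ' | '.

== RESULT ==
stock.amt | max_score
30 | 1

Derivation:
After JOIN stock (3 rows):
parts.id | parts.tag | stock.id | stock.score | stock.amt
70 | E | 70 | 1 | 30
60 | B | 60 | 5 | 5
60 | B | 60 | 40 | 7
After WHERE (1 rows):
parts.id | parts.tag | stock.id | stock.score | stock.amt
70 | E | 70 | 1 | 30
After GROUP BY (1 rows):
stock.amt | max_score
30 | 1
After ORDER BY (1 rows):
stock.amt | max_score
30 | 1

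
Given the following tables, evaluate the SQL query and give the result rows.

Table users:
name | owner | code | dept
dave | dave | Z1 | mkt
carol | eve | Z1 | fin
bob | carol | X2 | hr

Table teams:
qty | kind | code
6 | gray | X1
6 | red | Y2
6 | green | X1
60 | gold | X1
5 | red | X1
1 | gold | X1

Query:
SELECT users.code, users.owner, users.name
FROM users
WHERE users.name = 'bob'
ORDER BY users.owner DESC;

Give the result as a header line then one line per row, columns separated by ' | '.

== RESULT ==
users.code | users.owner | users.name
X2 | carol | bob

Derivation:
After WHERE (1 rows):
users.name | users.owner | users.code | users.dept
bob | carol | X2 | hr
After SELECT (1 rows):
users.code | users.owner | users.name
X2 | carol | bob
After ORDER BY (1 rows):
users.code | users.owner | users.name
X2 | carol | bob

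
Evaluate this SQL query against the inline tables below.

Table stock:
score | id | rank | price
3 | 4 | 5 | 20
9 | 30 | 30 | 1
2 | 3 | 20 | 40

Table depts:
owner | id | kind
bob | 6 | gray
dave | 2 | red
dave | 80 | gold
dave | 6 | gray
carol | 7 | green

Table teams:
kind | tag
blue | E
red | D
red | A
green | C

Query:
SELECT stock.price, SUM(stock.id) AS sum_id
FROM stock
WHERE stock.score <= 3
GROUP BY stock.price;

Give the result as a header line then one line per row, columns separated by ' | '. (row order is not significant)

== RESULT ==
stock.price | sum_id
20 | 4
40 | 3

Derivation:
After WHERE (2 rows):
stock.score | stock.id | stock.rank | stock.price
3 | 4 | 5 | 20
2 | 3 | 20 | 40
After GROUP BY (2 rows):
stock.price | sum_id
20 | 4
40 | 3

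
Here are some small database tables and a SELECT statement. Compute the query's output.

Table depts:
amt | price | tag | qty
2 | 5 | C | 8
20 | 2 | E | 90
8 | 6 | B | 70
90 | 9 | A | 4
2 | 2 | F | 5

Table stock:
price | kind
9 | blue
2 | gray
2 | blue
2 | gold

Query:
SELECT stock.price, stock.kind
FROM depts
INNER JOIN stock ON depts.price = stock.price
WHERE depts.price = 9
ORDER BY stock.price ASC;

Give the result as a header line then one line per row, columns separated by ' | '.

== RESULT ==
stock.price | stock.kind
9 | blue

Derivation:
After JOIN stock (7 rows):
depts.amt | depts.price | depts.tag | depts.qty | stock.price | stock.kind
20 | 2 | E | 90 | 2 | gray
20 | 2 | E | 90 | 2 | blue
20 | 2 | E | 90 | 2 | gold
90 | 9 | A | 4 | 9 | blue
2 | 2 | F | 5 | 2 | gray
2 | 2 | F | 5 | 2 | blue
2 | 2 | F | 5 | 2 | gold
After WHERE (1 rows):
depts.amt | depts.price | depts.tag | depts.qty | stock.price | stock.kind
90 | 9 | A | 4 | 9 | blue
After SELECT (1 rows):
stock.price | stock.kind
9 | blue
After ORDER BY (1 rows):
stock.price | stock.kind
9 | blue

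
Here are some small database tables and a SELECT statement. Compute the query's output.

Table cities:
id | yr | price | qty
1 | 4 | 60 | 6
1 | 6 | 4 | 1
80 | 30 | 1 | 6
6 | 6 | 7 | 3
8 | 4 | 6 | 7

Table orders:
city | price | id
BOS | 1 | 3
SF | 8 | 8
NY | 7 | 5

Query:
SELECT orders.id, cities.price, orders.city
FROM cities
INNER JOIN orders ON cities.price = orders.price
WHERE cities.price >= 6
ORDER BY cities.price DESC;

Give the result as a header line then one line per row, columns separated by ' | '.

== RESULT ==
orders.id | cities.price | orders.city
5 | 7 | NY

Derivation:
After JOIN orders (2 rows):
cities.id | cities.yr | cities.price | cities.qty | orders.city | orders.price | orders.id
80 | 30 | 1 | 6 | BOS | 1 | 3
6 | 6 | 7 | 3 | NY | 7 | 5
After WHERE (1 rows):
cities.id | cities.yr | cities.price | cities.qty | orders.city | orders.price | orders.id
6 | 6 | 7 | 3 | NY | 7 | 5
After SELECT (1 rows):
orders.id | cities.price | orders.city
5 | 7 | NY
After ORDER BY (1 rows):
orders.id | cities.price | orders.city
5 | 7 | NY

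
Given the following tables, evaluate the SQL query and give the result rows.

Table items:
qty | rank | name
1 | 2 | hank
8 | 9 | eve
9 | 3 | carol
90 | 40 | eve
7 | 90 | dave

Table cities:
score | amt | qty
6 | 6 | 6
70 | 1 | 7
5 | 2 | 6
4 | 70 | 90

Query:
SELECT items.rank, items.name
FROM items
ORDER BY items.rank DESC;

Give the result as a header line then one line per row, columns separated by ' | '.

== RESULT ==
items.rank | items.name
90 | dave
40 | eve
9 | eve
3 | carol
2 | hank

Derivation:
After SELECT (5 rows):
items.rank | items.name
2 | hank
9 | eve
3 | carol
40 | eve
90 | dave
After ORDER BY (5 rows):
items.rank | items.name
90 | dave
40 | eve
9 | eve
3 | carol
2 | hank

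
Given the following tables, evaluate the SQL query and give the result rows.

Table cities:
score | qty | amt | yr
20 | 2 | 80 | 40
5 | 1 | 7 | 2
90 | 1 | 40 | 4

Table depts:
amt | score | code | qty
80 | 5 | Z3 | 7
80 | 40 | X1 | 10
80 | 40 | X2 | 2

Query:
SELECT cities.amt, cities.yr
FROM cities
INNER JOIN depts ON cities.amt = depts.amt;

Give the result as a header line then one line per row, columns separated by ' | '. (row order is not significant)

After JOIN depts (3 rows):
cities.score | cities.qty | cities.amt | cities.yr | depts.amt | depts.score | depts.code | depts.qty
20 | 2 | 80 | 40 | 80 | 5 | Z3 | 7
20 | 2 | 80 | 40 | 80 | 40 | X1 | 10
20 | 2 | 80 | 40 | 80 | 40 | X2 | 2
After SELECT (3 rows):
cities.amt | cities.yr
80 | 40
80 | 40
80 | 40

== RESULT ==
cities.amt | cities.yr
80 | 40
80 | 40
80 | 40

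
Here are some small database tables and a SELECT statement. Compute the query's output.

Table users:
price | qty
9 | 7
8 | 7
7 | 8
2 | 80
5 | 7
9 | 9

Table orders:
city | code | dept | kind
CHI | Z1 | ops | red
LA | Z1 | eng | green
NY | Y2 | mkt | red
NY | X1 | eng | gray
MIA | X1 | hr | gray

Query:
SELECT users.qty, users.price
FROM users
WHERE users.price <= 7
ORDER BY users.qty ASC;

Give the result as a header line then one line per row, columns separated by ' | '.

After WHERE (3 rows):
users.price | users.qty
7 | 8
2 | 80
5 | 7
After SELECT (3 rows):
users.qty | users.price
8 | 7
80 | 2
7 | 5
After ORDER BY (3 rows):
users.qty | users.price
7 | 5
8 | 7
80 | 2

== RESULT ==
users.qty | users.price
7 | 5
8 | 7
80 | 2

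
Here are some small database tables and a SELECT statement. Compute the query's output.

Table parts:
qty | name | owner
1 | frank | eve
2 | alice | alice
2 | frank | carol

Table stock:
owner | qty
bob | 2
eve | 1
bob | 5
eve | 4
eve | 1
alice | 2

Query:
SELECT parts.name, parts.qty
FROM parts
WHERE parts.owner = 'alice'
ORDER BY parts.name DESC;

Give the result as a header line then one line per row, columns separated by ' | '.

After WHERE (1 rows):
parts.qty | parts.name | parts.owner
2 | alice | alice
After SELECT (1 rows):
parts.name | parts.qty
alice | 2
After ORDER BY (1 rows):
parts.name | parts.qty
alice | 2

== RESULT ==
parts.name | parts.qty
alice | 2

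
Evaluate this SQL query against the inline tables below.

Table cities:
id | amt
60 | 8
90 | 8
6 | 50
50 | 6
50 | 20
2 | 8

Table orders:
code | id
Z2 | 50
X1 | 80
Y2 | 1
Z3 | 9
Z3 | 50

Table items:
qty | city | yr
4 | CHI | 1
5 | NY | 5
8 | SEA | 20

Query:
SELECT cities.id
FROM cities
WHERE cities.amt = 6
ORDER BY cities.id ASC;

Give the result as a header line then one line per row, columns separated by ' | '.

== RESULT ==
cities.id
50

Derivation:
After WHERE (1 rows):
cities.id | cities.amt
50 | 6
After SELECT (1 rows):
cities.id
50
After ORDER BY (1 rows):
cities.id
50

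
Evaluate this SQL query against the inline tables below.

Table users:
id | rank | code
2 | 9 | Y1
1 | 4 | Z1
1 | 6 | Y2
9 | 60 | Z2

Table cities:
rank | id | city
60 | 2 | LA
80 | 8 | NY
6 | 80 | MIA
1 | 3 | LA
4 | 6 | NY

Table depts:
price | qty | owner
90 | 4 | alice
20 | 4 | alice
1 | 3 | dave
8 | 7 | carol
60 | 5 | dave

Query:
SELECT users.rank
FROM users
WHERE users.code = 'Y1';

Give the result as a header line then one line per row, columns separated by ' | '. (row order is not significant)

== RESULT ==
users.rank
9

Derivation:
After WHERE (1 rows):
users.id | users.rank | users.code
2 | 9 | Y1
After SELECT (1 rows):
users.rank
9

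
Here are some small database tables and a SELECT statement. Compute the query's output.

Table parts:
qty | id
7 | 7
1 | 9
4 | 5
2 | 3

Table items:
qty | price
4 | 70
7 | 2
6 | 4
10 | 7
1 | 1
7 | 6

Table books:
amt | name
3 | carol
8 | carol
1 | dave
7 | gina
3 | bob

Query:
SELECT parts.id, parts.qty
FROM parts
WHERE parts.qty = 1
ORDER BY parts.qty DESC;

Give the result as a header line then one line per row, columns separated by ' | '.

== RESULT ==
parts.id | parts.qty
9 | 1

Derivation:
After WHERE (1 rows):
parts.qty | parts.id
1 | 9
After SELECT (1 rows):
parts.id | parts.qty
9 | 1
After ORDER BY (1 rows):
parts.id | parts.qty
9 | 1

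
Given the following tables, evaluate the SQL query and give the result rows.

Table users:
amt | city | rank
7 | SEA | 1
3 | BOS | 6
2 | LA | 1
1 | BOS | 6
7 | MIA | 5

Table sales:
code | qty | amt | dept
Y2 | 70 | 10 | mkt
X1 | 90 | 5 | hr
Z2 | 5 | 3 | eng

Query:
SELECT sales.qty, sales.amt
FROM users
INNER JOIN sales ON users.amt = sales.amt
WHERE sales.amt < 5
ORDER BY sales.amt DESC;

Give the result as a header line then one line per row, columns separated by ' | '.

After JOIN sales (1 rows):
users.amt | users.city | users.rank | sales.code | sales.qty | sales.amt | sales.dept
3 | BOS | 6 | Z2 | 5 | 3 | eng
After WHERE (1 rows):
users.amt | users.city | users.rank | sales.code | sales.qty | sales.amt | sales.dept
3 | BOS | 6 | Z2 | 5 | 3 | eng
After SELECT (1 rows):
sales.qty | sales.amt
5 | 3
After ORDER BY (1 rows):
sales.qty | sales.amt
5 | 3

== RESULT ==
sales.qty | sales.amt
5 | 3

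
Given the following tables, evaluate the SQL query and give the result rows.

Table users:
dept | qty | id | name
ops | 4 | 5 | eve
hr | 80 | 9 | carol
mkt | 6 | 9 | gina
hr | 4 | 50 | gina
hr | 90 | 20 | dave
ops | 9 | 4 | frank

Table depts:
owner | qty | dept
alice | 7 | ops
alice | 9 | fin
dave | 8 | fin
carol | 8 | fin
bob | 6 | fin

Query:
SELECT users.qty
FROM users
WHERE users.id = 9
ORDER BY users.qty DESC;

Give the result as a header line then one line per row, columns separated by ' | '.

== RESULT ==
users.qty
80
6

Derivation:
After WHERE (2 rows):
users.dept | users.qty | users.id | users.name
hr | 80 | 9 | carol
mkt | 6 | 9 | gina
After SELECT (2 rows):
users.qty
80
6
After ORDER BY (2 rows):
users.qty
80
6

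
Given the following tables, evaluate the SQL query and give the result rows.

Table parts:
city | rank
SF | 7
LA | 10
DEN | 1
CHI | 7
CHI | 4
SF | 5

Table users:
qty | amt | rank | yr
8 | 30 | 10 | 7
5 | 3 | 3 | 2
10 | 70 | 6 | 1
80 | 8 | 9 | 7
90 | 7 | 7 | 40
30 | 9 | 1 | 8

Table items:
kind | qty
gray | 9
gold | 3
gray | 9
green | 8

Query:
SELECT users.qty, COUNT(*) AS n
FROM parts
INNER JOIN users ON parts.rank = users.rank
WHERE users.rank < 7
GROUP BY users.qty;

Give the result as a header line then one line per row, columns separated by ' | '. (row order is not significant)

== RESULT ==
users.qty | n
30 | 1

Derivation:
After JOIN users (4 rows):
parts.city | parts.rank | users.qty | users.amt | users.rank | users.yr
SF | 7 | 90 | 7 | 7 | 40
LA | 10 | 8 | 30 | 10 | 7
DEN | 1 | 30 | 9 | 1 | 8
CHI | 7 | 90 | 7 | 7 | 40
After WHERE (1 rows):
parts.city | parts.rank | users.qty | users.amt | users.rank | users.yr
DEN | 1 | 30 | 9 | 1 | 8
After GROUP BY (1 rows):
users.qty | n
30 | 1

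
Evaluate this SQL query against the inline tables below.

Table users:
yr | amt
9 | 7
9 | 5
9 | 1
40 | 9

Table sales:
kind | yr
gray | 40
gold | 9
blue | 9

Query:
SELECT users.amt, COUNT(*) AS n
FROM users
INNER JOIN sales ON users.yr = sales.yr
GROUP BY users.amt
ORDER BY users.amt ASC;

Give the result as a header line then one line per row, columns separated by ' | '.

== RESULT ==
users.amt | n
1 | 2
5 | 2
7 | 2
9 | 1

Derivation:
After JOIN sales (7 rows):
users.yr | users.amt | sales.kind | sales.yr
9 | 7 | gold | 9
9 | 7 | blue | 9
9 | 5 | gold | 9
9 | 5 | blue | 9
9 | 1 | gold | 9
9 | 1 | blue | 9
40 | 9 | gray | 40
After GROUP BY (4 rows):
users.amt | n
7 | 2
5 | 2
1 | 2
9 | 1
After ORDER BY (4 rows):
users.amt | n
1 | 2
5 | 2
7 | 2
9 | 1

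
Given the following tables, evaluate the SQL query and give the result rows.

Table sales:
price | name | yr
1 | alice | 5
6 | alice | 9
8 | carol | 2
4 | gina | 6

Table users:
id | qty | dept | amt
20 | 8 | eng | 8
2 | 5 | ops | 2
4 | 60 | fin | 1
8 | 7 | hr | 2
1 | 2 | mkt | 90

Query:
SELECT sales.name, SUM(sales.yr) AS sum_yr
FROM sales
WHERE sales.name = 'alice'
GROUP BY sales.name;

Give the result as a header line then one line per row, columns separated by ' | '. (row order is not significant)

After WHERE (2 rows):
sales.price | sales.name | sales.yr
1 | alice | 5
6 | alice | 9
After GROUP BY (1 rows):
sales.name | sum_yr
alice | 14

== RESULT ==
sales.name | sum_yr
alice | 14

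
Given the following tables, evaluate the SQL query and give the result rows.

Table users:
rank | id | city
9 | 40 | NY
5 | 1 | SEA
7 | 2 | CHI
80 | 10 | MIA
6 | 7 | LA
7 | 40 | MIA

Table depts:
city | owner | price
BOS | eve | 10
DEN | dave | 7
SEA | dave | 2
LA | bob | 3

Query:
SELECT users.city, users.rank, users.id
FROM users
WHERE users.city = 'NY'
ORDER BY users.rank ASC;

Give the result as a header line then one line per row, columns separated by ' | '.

After WHERE (1 rows):
users.rank | users.id | users.city
9 | 40 | NY
After SELECT (1 rows):
users.city | users.rank | users.id
NY | 9 | 40
After ORDER BY (1 rows):
users.city | users.rank | users.id
NY | 9 | 40

== RESULT ==
users.city | users.rank | users.id
NY | 9 | 40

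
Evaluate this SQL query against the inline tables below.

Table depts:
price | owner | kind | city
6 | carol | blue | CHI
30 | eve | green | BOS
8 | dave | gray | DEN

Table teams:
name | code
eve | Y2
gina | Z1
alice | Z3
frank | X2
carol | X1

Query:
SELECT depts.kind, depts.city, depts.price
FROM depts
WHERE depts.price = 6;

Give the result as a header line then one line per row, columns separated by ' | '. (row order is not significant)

After WHERE (1 rows):
depts.price | depts.owner | depts.kind | depts.city
6 | carol | blue | CHI
After SELECT (1 rows):
depts.kind | depts.city | depts.price
blue | CHI | 6

== RESULT ==
depts.kind | depts.city | depts.price
blue | CHI | 6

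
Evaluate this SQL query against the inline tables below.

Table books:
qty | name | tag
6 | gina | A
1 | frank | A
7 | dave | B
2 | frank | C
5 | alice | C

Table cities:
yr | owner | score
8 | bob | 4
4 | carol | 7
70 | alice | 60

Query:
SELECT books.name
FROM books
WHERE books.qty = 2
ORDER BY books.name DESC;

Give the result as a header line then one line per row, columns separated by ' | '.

== RESULT ==
books.name
frank

Derivation:
After WHERE (1 rows):
books.qty | books.name | books.tag
2 | frank | C
After SELECT (1 rows):
books.name
frank
After ORDER BY (1 rows):
books.name
frank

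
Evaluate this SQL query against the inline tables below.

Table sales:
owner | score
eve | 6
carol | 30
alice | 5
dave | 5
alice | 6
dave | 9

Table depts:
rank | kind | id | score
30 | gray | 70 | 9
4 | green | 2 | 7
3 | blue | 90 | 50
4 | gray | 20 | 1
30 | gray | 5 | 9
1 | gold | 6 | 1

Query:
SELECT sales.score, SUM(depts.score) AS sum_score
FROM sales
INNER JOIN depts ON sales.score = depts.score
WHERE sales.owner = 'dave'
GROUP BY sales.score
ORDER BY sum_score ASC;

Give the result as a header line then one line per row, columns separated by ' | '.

== RESULT ==
sales.score | sum_score
9 | 18

Derivation:
After JOIN depts (2 rows):
sales.owner | sales.score | depts.rank | depts.kind | depts.id | depts.score
dave | 9 | 30 | gray | 70 | 9
dave | 9 | 30 | gray | 5 | 9
After WHERE (2 rows):
sales.owner | sales.score | depts.rank | depts.kind | depts.id | depts.score
dave | 9 | 30 | gray | 70 | 9
dave | 9 | 30 | gray | 5 | 9
After GROUP BY (1 rows):
sales.score | sum_score
9 | 18
After ORDER BY (1 rows):
sales.score | sum_score
9 | 18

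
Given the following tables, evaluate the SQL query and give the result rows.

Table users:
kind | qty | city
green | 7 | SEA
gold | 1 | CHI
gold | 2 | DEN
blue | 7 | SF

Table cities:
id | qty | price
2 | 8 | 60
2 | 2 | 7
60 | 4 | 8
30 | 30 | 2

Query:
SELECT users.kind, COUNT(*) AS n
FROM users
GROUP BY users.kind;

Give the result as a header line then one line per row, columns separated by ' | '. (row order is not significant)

== RESULT ==
users.kind | n
green | 1
gold | 2
blue | 1

Derivation:
After GROUP BY (3 rows):
users.kind | n
green | 1
gold | 2
blue | 1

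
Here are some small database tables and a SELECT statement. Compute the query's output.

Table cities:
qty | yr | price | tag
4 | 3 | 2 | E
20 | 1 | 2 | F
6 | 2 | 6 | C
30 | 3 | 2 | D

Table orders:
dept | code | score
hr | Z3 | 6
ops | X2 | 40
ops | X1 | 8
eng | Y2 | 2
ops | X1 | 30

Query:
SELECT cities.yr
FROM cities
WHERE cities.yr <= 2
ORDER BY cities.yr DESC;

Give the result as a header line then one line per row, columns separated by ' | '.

After WHERE (2 rows):
cities.qty | cities.yr | cities.price | cities.tag
20 | 1 | 2 | F
6 | 2 | 6 | C
After SELECT (2 rows):
cities.yr
1
2
After ORDER BY (2 rows):
cities.yr
2
1

== RESULT ==
cities.yr
2
1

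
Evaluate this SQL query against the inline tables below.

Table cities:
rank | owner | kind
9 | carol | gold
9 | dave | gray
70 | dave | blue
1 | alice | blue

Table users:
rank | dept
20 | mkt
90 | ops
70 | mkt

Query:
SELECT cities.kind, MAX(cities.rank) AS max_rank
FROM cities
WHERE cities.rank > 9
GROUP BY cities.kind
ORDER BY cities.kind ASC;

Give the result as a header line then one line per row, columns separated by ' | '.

== RESULT ==
cities.kind | max_rank
blue | 70

Derivation:
After WHERE (1 rows):
cities.rank | cities.owner | cities.kind
70 | dave | blue
After GROUP BY (1 rows):
cities.kind | max_rank
blue | 70
After ORDER BY (1 rows):
cities.kind | max_rank
blue | 70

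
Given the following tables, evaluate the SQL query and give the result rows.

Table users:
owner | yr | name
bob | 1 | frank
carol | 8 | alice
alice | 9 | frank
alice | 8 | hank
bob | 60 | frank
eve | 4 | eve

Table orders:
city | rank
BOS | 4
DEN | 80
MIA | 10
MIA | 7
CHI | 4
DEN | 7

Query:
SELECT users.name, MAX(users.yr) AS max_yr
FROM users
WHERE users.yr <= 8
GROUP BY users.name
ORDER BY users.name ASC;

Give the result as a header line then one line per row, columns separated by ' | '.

== RESULT ==
users.name | max_yr
alice | 8
eve | 4
frank | 1
hank | 8

Derivation:
After WHERE (4 rows):
users.owner | users.yr | users.name
bob | 1 | frank
carol | 8 | alice
alice | 8 | hank
eve | 4 | eve
After GROUP BY (4 rows):
users.name | max_yr
frank | 1
alice | 8
hank | 8
eve | 4
After ORDER BY (4 rows):
users.name | max_yr
alice | 8
eve | 4
frank | 1
hank | 8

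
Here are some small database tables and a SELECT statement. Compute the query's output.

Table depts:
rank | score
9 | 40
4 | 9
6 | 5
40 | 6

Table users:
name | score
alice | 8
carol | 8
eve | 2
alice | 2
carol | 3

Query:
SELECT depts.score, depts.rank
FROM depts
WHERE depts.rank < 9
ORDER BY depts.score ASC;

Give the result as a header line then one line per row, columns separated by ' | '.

== RESULT ==
depts.score | depts.rank
5 | 6
9 | 4

Derivation:
After WHERE (2 rows):
depts.rank | depts.score
4 | 9
6 | 5
After SELECT (2 rows):
depts.score | depts.rank
9 | 4
5 | 6
After ORDER BY (2 rows):
depts.score | depts.rank
5 | 6
9 | 4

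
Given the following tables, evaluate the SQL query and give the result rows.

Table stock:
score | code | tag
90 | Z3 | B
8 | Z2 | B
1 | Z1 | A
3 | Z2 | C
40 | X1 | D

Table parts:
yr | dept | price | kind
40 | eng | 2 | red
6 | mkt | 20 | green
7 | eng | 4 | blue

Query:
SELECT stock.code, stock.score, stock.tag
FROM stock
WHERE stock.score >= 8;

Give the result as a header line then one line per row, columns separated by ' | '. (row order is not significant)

After WHERE (3 rows):
stock.score | stock.code | stock.tag
90 | Z3 | B
8 | Z2 | B
40 | X1 | D
After SELECT (3 rows):
stock.code | stock.score | stock.tag
Z3 | 90 | B
Z2 | 8 | B
X1 | 40 | D

== RESULT ==
stock.code | stock.score | stock.tag
Z3 | 90 | B
Z2 | 8 | B
X1 | 40 | D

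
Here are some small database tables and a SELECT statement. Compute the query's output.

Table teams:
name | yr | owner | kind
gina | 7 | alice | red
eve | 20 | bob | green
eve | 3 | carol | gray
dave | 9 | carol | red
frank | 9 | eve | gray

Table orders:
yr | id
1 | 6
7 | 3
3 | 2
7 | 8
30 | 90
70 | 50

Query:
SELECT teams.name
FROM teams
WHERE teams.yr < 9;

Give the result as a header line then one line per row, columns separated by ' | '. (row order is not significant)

== RESULT ==
teams.name
gina
eve

Derivation:
After WHERE (2 rows):
teams.name | teams.yr | teams.owner | teams.kind
gina | 7 | alice | red
eve | 3 | carol | gray
After SELECT (2 rows):
teams.name
gina
eve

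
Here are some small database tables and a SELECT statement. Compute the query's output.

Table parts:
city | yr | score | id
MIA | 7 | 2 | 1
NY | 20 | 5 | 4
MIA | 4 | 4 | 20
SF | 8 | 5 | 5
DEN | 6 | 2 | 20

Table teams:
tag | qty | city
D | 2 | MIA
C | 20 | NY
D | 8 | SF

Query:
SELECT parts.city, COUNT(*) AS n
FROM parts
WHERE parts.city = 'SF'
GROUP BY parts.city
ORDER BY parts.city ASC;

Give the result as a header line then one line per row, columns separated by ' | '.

After WHERE (1 rows):
parts.city | parts.yr | parts.score | parts.id
SF | 8 | 5 | 5
After GROUP BY (1 rows):
parts.city | n
SF | 1
After ORDER BY (1 rows):
parts.city | n
SF | 1

== RESULT ==
parts.city | n
SF | 1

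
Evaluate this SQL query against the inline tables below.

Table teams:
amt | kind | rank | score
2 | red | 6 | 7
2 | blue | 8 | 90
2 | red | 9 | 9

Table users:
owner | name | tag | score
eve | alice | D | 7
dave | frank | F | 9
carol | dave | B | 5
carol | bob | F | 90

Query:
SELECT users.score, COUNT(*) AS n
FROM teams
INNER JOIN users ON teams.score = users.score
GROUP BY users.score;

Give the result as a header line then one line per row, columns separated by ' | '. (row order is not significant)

After JOIN users (3 rows):
teams.amt | teams.kind | teams.rank | teams.score | users.owner | users.name | users.tag | users.score
2 | red | 6 | 7 | eve | alice | D | 7
2 | blue | 8 | 90 | carol | bob | F | 90
2 | red | 9 | 9 | dave | frank | F | 9
After GROUP BY (3 rows):
users.score | n
7 | 1
90 | 1
9 | 1

== RESULT ==
users.score | n
7 | 1
90 | 1
9 | 1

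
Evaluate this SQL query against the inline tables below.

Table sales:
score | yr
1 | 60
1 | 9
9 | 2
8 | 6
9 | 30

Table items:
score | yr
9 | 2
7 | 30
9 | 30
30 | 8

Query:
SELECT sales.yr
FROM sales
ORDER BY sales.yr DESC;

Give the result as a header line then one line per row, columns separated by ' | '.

== RESULT ==
sales.yr
60
30
9
6
2

Derivation:
After SELECT (5 rows):
sales.yr
60
9
2
6
30
After ORDER BY (5 rows):
sales.yr
60
30
9
6
2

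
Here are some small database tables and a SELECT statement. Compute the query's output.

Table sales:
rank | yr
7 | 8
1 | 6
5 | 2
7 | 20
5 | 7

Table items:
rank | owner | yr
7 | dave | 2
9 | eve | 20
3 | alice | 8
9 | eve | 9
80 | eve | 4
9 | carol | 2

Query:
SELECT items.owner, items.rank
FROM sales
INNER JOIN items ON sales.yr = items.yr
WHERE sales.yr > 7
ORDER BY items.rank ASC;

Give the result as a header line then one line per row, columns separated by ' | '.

== RESULT ==
items.owner | items.rank
alice | 3
eve | 9

Derivation:
After JOIN items (4 rows):
sales.rank | sales.yr | items.rank | items.owner | items.yr
7 | 8 | 3 | alice | 8
5 | 2 | 7 | dave | 2
5 | 2 | 9 | carol | 2
7 | 20 | 9 | eve | 20
After WHERE (2 rows):
sales.rank | sales.yr | items.rank | items.owner | items.yr
7 | 8 | 3 | alice | 8
7 | 20 | 9 | eve | 20
After SELECT (2 rows):
items.owner | items.rank
alice | 3
eve | 9
After ORDER BY (2 rows):
items.owner | items.rank
alice | 3
eve | 9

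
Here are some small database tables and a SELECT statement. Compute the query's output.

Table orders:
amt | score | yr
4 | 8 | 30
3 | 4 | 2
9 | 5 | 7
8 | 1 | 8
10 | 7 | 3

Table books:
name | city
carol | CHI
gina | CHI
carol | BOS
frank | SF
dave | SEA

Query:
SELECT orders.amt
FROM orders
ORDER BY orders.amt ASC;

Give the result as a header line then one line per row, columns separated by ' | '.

After SELECT (5 rows):
orders.amt
4
3
9
8
10
After ORDER BY (5 rows):
orders.amt
3
4
8
9
10

== RESULT ==
orders.amt
3
4
8
9
10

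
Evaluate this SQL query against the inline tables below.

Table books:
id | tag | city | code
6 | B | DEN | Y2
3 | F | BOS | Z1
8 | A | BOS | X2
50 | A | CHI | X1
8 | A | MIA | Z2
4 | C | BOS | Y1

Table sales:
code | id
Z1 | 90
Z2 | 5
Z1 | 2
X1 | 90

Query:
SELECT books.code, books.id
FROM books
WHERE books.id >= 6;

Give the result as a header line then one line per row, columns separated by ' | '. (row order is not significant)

== RESULT ==
books.code | books.id
Y2 | 6
X2 | 8
X1 | 50
Z2 | 8

Derivation:
After WHERE (4 rows):
books.id | books.tag | books.city | books.code
6 | B | DEN | Y2
8 | A | BOS | X2
50 | A | CHI | X1
8 | A | MIA | Z2
After SELECT (4 rows):
books.code | books.id
Y2 | 6
X2 | 8
X1 | 50
Z2 | 8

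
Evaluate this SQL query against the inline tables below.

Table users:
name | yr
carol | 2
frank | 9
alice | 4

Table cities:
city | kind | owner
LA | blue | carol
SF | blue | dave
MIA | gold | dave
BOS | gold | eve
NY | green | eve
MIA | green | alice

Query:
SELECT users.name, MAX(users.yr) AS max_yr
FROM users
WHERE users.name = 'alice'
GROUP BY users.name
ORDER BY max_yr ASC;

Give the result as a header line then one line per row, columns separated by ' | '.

== RESULT ==
users.name | max_yr
alice | 4

Derivation:
After WHERE (1 rows):
users.name | users.yr
alice | 4
After GROUP BY (1 rows):
users.name | max_yr
alice | 4
After ORDER BY (1 rows):
users.name | max_yr
alice | 4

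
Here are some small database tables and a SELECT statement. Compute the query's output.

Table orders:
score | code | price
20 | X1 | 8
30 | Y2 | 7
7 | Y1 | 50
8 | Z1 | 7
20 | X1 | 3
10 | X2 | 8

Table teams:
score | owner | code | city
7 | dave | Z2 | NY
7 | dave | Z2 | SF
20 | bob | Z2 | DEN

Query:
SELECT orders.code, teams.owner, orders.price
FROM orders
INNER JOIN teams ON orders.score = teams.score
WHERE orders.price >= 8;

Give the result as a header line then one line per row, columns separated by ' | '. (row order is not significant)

== RESULT ==
orders.code | teams.owner | orders.price
X1 | bob | 8
Y1 | dave | 50
Y1 | dave | 50

Derivation:
After JOIN teams (4 rows):
orders.score | orders.code | orders.price | teams.score | teams.owner | teams.code | teams.city
20 | X1 | 8 | 20 | bob | Z2 | DEN
7 | Y1 | 50 | 7 | dave | Z2 | NY
7 | Y1 | 50 | 7 | dave | Z2 | SF
20 | X1 | 3 | 20 | bob | Z2 | DEN
After WHERE (3 rows):
orders.score | orders.code | orders.price | teams.score | teams.owner | teams.code | teams.city
20 | X1 | 8 | 20 | bob | Z2 | DEN
7 | Y1 | 50 | 7 | dave | Z2 | NY
7 | Y1 | 50 | 7 | dave | Z2 | SF
After SELECT (3 rows):
orders.code | teams.owner | orders.price
X1 | bob | 8
Y1 | dave | 50
Y1 | dave | 50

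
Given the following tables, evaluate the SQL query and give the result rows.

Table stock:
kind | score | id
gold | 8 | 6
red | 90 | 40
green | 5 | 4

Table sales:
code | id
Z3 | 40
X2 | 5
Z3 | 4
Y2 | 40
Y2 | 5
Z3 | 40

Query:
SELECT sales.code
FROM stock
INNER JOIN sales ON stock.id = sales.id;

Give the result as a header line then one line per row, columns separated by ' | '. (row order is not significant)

After JOIN sales (4 rows):
stock.kind | stock.score | stock.id | sales.code | sales.id
red | 90 | 40 | Z3 | 40
red | 90 | 40 | Y2 | 40
red | 90 | 40 | Z3 | 40
green | 5 | 4 | Z3 | 4
After SELECT (4 rows):
sales.code
Z3
Y2
Z3
Z3

== RESULT ==
sales.code
Z3
Y2
Z3
Z3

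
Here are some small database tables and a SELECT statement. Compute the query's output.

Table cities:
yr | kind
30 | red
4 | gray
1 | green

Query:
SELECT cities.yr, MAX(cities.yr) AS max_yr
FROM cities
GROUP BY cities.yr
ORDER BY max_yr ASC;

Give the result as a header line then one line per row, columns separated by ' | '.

== RESULT ==
cities.yr | max_yr
1 | 1
4 | 4
30 | 30

Derivation:
After GROUP BY (3 rows):
cities.yr | max_yr
30 | 30
4 | 4
1 | 1
After ORDER BY (3 rows):
cities.yr | max_yr
1 | 1
4 | 4
30 | 30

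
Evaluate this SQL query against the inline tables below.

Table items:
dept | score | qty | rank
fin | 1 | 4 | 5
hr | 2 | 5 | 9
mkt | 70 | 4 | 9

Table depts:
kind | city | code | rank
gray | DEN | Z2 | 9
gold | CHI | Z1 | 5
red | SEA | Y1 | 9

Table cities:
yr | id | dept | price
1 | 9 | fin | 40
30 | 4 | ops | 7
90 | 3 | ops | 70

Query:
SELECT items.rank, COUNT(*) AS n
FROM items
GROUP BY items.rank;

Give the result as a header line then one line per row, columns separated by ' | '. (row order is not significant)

== RESULT ==
items.rank | n
5 | 1
9 | 2

Derivation:
After GROUP BY (2 rows):
items.rank | n
5 | 1
9 | 2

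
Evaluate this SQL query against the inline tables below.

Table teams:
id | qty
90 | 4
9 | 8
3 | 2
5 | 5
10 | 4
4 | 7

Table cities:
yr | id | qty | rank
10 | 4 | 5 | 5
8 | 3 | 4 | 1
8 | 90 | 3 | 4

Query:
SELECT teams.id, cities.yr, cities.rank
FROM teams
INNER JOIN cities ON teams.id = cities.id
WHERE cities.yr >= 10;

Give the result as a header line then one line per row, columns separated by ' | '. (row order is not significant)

After JOIN cities (3 rows):
teams.id | teams.qty | cities.yr | cities.id | cities.qty | cities.rank
90 | 4 | 8 | 90 | 3 | 4
3 | 2 | 8 | 3 | 4 | 1
4 | 7 | 10 | 4 | 5 | 5
After WHERE (1 rows):
teams.id | teams.qty | cities.yr | cities.id | cities.qty | cities.rank
4 | 7 | 10 | 4 | 5 | 5
After SELECT (1 rows):
teams.id | cities.yr | cities.rank
4 | 10 | 5

== RESULT ==
teams.id | cities.yr | cities.rank
4 | 10 | 5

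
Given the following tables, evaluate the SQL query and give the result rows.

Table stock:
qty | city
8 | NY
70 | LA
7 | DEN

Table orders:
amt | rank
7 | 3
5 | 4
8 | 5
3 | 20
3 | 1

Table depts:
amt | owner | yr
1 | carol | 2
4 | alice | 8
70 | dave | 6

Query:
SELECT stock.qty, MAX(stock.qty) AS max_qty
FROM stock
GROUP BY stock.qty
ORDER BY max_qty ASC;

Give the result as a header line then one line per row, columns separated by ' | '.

After GROUP BY (3 rows):
stock.qty | max_qty
8 | 8
70 | 70
7 | 7
After ORDER BY (3 rows):
stock.qty | max_qty
7 | 7
8 | 8
70 | 70

== RESULT ==
stock.qty | max_qty
7 | 7
8 | 8
70 | 70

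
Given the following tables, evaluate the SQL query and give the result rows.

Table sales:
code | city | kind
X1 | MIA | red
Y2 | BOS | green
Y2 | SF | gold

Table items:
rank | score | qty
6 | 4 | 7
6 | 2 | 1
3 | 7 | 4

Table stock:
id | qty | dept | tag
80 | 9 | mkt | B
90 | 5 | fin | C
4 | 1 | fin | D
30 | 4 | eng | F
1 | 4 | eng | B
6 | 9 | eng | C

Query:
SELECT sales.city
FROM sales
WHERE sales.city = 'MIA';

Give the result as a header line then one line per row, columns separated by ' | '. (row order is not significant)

After WHERE (1 rows):
sales.code | sales.city | sales.kind
X1 | MIA | red
After SELECT (1 rows):
sales.city
MIA

== RESULT ==
sales.city
MIA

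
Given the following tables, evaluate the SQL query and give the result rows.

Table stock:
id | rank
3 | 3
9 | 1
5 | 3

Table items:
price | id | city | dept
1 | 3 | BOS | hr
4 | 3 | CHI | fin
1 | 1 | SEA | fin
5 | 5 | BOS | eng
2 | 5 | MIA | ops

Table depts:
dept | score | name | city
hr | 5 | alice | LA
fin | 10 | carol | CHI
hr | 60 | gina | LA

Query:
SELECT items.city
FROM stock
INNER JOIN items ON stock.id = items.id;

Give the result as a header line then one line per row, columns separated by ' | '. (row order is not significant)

== RESULT ==
items.city
BOS
CHI
BOS
MIA

Derivation:
After JOIN items (4 rows):
stock.id | stock.rank | items.price | items.id | items.city | items.dept
3 | 3 | 1 | 3 | BOS | hr
3 | 3 | 4 | 3 | CHI | fin
5 | 3 | 5 | 5 | BOS | eng
5 | 3 | 2 | 5 | MIA | ops
After SELECT (4 rows):
items.city
BOS
CHI
BOS
MIA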